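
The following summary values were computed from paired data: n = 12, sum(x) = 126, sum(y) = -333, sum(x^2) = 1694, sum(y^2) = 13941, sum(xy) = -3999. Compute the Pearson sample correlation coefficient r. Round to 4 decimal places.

Numerator: nΣxy − (Σx)(Σy) = 12·(-3999) − (126)(-333) = -6030
Denominator: √[(nΣx²−(Σx)²)(nΣy²−(Σy)²)]
  nΣx²−(Σx)² = 12·1694 − 15876 = 4452;  nΣy²−(Σy)² = 12·13941 − 110889 = 56403
  √(4452·56403) = √251106156 = 15846.3294
r = -6030 / 15846.3294 = -0.3805

-0.3805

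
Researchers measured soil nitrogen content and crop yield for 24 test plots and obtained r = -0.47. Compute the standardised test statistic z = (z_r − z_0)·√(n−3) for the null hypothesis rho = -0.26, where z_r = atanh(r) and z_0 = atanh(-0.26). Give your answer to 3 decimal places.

Fisher z: atanh(-0.47) = -0.510070, atanh(-0.26) = -0.266108
z = (z_r − z_0)·√(n−3) = (-0.510070 − (-0.266108))·√21 = -0.243962 · 4.582576 = -1.118

-1.118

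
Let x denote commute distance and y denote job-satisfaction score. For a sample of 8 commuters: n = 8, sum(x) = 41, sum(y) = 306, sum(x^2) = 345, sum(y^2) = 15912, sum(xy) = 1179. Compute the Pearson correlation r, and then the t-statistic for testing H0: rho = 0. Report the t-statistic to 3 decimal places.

-1.478

Numerator: nΣxy − (Σx)(Σy) = 8·1179 − (41)(306) = -3114
Denominator: √[(nΣx²−(Σx)²)(nΣy²−(Σy)²)]
  nΣx²−(Σx)² = 8·345 − 1681 = 1079;  nΣy²−(Σy)² = 8·15912 − 93636 = 33660
  √(1079·33660) = √36319140 = 6026.5363
r = -3114 / 6026.5363 = -0.5167
t = r·√(n−2)/√(1−r²) = -0.5167·√6 / √(1−0.266979) = -1.265651 / 0.856166 = -1.478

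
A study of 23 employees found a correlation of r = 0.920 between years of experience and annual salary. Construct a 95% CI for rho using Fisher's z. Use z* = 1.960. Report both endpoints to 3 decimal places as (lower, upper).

(0.818, 0.966)

z_r = atanh(0.920) = 1.589027;  SE = 1/√(n−3) = 1/√20 = 0.223607
z-limits: 1.589027 ± 1.960·0.223607 = 1.589027 ± 0.438270 = [1.150757, 2.027297]
ρ-limits: (tanh 1.150757, tanh 2.027297) = (0.818, 0.966)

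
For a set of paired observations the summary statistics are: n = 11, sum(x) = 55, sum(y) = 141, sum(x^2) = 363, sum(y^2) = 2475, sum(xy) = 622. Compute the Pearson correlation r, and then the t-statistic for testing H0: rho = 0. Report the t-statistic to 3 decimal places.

S_xy = nΣxy − ΣxΣy = 11·622 − 55·141 = 6842 − 7755 = -913
S_xx = nΣx² − (Σx)² = 11·363 − 55² = 3993 − 3025 = 968
S_yy = nΣy² − (Σy)² = 11·2475 − 141² = 27225 − 19881 = 7344
r = S_xy / √(S_xx·S_yy) = -913 / √(968·7344) = -913 / √7108992 = -913 / 2666.2693 = -0.3424
t = r·√(n−2)/√(1−r²) = -0.3424·√9 / √(1−0.117238) = -1.027200 / 0.939554 = -1.093

-1.093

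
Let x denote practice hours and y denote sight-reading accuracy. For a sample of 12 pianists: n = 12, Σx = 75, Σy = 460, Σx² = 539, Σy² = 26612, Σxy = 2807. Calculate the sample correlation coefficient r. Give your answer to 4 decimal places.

Numerator: nΣxy − (Σx)(Σy) = 12·2807 − (75)(460) = -816
Denominator: √[(nΣx²−(Σx)²)(nΣy²−(Σy)²)]
  nΣx²−(Σx)² = 12·539 − 5625 = 843;  nΣy²−(Σy)² = 12·26612 − 211600 = 107744
  √(843·107744) = √90828192 = 9530.3826
r = -816 / 9530.3826 = -0.0856

-0.0856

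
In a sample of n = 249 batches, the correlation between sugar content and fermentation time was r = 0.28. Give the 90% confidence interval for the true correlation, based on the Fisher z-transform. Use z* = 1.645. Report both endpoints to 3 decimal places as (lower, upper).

(0.181, 0.374)

Fisher z: z_r = atanh(r) = ½·ln((1+0.28)/(1−0.28)) = 0.287682
SE(z) = 1/√(n−3) = 1/√246 = 0.063758
90% ⇒ z* = 1.645; margin = 1.645·0.063758 = 0.104882
CI on z-scale: (0.182800, 0.392564)
Back-transform: tanh(0.182800) = 0.180791, tanh(0.392564) = 0.373569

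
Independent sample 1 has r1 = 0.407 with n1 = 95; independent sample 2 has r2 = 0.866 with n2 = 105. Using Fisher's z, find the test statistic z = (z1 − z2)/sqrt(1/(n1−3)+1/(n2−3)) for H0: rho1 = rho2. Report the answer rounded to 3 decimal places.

Fisher z-transforms: z1 = atanh(0.407) = 0.432010, z2 = atanh(0.866) = 1.316856; difference d = -0.884846
Var(d) = 1/92 + 1/102 = 0.0108696 + 0.0098039 = 0.0206735
z = d/√Var(d) = -0.884846 / √0.0206735 = -0.884846 / 0.143783 = -6.154

-6.154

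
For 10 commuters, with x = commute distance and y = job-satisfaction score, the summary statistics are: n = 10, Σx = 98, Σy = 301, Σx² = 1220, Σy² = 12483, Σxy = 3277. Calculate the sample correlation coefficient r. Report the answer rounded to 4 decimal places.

Numerator: nΣxy − (Σx)(Σy) = 10·3277 − (98)(301) = 3272
Denominator: √[(nΣx²−(Σx)²)(nΣy²−(Σy)²)]
  nΣx²−(Σx)² = 10·1220 − 9604 = 2596;  nΣy²−(Σy)² = 10·12483 − 90601 = 34229
  √(2596·34229) = √88858484 = 9426.4778
r = 3272 / 9426.4778 = 0.3471

0.3471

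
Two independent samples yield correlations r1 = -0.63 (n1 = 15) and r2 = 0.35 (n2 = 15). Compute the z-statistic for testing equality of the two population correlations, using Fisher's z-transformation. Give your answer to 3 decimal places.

-2.711

z1 = atanh(-0.63) = -0.741416,  z2 = atanh(0.35) = 0.365444
SE = √(1/(n1−3) + 1/(n2−3)) = √(1/12 + 1/12) = √(0.0833333 + 0.0833333) = √0.1666666 = 0.408248
z = (z1 − z2)/SE = (-0.741416 − 0.365444) / 0.408248 = -1.106860 / 0.408248 = -2.711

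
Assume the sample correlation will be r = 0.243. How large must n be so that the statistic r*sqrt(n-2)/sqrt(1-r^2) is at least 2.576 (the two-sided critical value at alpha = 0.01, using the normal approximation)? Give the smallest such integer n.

108

Need r·√(n−2)/√(1−r²) ≥ 2.576
√(n−2) ≥ 2.576·√(1−0.059049) / 0.243 = 2.576·0.970026 / 0.243 = 10.2831
n−2 ≥ 105.7421  ⇒  n ≥ 107.7421
Smallest integer n = 108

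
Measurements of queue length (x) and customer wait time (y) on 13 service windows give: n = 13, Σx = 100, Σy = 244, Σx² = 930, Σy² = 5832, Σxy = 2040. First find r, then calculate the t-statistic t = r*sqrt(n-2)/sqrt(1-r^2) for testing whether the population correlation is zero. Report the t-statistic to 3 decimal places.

1.294

S_xy = nΣxy − ΣxΣy = 13·2040 − 100·244 = 26520 − 24400 = 2120
S_xx = nΣx² − (Σx)² = 13·930 − 100² = 12090 − 10000 = 2090
S_yy = nΣy² − (Σy)² = 13·5832 − 244² = 75816 − 59536 = 16280
r = S_xy / √(S_xx·S_yy) = 2120 / √(2090·16280) = 2120 / √34025200 = 2120 / 5833.1124 = 0.3634
t = r·√(n−2)/√(1−r²) = 0.3634·√11 / √(1−0.132060) = 1.205261 / 0.931633 = 1.294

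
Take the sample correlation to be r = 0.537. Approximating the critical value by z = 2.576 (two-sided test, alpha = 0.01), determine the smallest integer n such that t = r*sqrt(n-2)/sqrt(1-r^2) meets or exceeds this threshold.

Need r·√(n−2)/√(1−r²) ≥ 2.576
√(n−2) ≥ 2.576·√(1−0.288369) / 0.537 = 2.576·0.843582 / 0.537 = 4.0467
n−2 ≥ 16.3758  ⇒  n ≥ 18.3758
Smallest integer n = 19

19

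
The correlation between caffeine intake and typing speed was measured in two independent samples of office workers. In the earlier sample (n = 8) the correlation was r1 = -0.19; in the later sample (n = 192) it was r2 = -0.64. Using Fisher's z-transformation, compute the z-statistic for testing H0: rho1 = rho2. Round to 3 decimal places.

z1 = atanh(-0.19) = -0.192337,  z2 = atanh(-0.64) = -0.758174
SE = √(1/(n1−3) + 1/(n2−3)) = √(1/5 + 1/189) = √(0.2000000 + 0.0052910) = √0.2052910 = 0.453090
z = (z1 − z2)/SE = (-0.192337 − (-0.758174)) / 0.453090 = 0.565837 / 0.453090 = 1.249

1.249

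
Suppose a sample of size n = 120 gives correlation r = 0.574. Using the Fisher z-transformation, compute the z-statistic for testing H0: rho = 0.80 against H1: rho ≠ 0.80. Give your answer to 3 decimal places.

-4.815

Fisher z: atanh(0.574) = 0.653468, atanh(0.80) = 1.098612
z = (z_r − z_0)·√(n−3) = (0.653468 − 1.098612)·√117 = -0.445144 · 10.816654 = -4.815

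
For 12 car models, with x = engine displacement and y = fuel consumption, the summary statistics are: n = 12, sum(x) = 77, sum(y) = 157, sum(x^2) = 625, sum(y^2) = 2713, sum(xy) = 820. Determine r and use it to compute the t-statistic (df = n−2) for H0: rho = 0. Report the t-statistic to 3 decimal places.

Numerator: nΣxy − (Σx)(Σy) = 12·820 − (77)(157) = -2249
Denominator: √[(nΣx²−(Σx)²)(nΣy²−(Σy)²)]
  nΣx²−(Σx)² = 12·625 − 5929 = 1571;  nΣy²−(Σy)² = 12·2713 − 24649 = 7907
  √(1571·7907) = √12421897 = 3524.4712
r = -2249 / 3524.4712 = -0.6381
t = r·√(n−2)/√(1−r²) = -0.6381·√10 / √(1−0.407172) = -2.017849 / 0.769953 = -2.621

-2.621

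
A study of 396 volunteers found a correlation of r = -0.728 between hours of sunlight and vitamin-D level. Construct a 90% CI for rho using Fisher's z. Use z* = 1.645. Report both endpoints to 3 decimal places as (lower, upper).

Fisher z: z_r = atanh(r) = ½·ln((1+(-0.728))/(1−(-0.728))) = -0.924459
SE(z) = 1/√(n−3) = 1/√393 = 0.050443
90% ⇒ z* = 1.645; margin = 1.645·0.050443 = 0.082979
CI on z-scale: (-1.007438, -0.841480)
Back-transform: tanh(-1.007438) = -0.764700, tanh(-0.841480) = -0.686592

(-0.765, -0.687)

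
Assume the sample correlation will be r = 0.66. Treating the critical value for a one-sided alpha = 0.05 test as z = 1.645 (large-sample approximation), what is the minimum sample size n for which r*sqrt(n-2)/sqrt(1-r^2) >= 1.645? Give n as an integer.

r√(n−2)/√(1−r²) ≥ 1.645  ⇔  n−2 ≥ (1.645)²·(1−r²)/r²
(1−r²)/r² = (1−0.4356)/0.4356 = 1.2957
n ≥ 2 + 2.706025·1.2957 = 2 + 3.5062 = 5.5062
⌈5.5062⌉ = 6

6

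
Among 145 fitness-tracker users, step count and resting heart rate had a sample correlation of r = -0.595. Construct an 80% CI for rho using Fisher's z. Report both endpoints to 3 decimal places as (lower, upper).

(-0.660, -0.521)

z_r = atanh(-0.595) = -0.685371;  SE = 1/√(n−3) = 1/√142 = 0.083918
z-limits: -0.685371 ± 1.282·0.083918 = -0.685371 ± 0.107583 = [-0.792954, -0.577788]
ρ-limits: (tanh -0.792954, tanh -0.577788) = (-0.660, -0.521)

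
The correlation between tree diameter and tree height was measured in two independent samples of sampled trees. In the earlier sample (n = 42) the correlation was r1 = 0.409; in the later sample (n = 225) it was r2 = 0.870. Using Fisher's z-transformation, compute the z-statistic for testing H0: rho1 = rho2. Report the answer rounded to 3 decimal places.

Fisher z-transforms: z1 = atanh(0.409) = 0.434410, z2 = atanh(0.870) = 1.333080; difference d = -0.898670
Var(d) = 1/39 + 1/222 = 0.0256410 + 0.0045045 = 0.0301455
z = d/√Var(d) = -0.898670 / √0.0301455 = -0.898670 / 0.173625 = -5.176

-5.176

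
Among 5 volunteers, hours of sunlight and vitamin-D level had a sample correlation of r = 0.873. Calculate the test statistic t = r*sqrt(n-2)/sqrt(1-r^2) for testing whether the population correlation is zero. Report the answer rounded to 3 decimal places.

3.100

1 − r² = 1 − 0.762129 = 0.237871;  √(1−r²) = 0.487720
√(n−2) = √3 = 1.732051
t = r·√(n−2)/√(1−r²) = 0.873 · 1.732051 / 0.487720 = 3.100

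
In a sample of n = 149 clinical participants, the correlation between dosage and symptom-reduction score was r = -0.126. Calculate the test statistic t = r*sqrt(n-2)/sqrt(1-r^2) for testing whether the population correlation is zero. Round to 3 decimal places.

1 − r² = 1 − 0.015876 = 0.984124;  √(1−r²) = 0.992030
√(n−2) = √147 = 12.124356
t = r·√(n−2)/√(1−r²) = -0.126 · 12.124356 / 0.992030 = -1.540

-1.540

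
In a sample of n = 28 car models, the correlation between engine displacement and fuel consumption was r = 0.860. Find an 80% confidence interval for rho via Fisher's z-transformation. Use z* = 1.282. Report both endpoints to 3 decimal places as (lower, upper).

(0.777, 0.914)

z_r = atanh(0.860) = 1.293345;  SE = 1/√(n−3) = 1/√25 = 0.200000
z-limits: 1.293345 ± 1.282·0.200000 = 1.293345 ± 0.256400 = [1.036945, 1.549745]
ρ-limits: (tanh 1.036945, tanh 1.549745) = (0.777, 0.914)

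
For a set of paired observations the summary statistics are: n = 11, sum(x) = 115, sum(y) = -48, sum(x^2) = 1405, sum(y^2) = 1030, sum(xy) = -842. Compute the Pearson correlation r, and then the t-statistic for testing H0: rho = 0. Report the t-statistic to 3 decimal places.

Numerator: nΣxy − (Σx)(Σy) = 11·(-842) − (115)(-48) = -3742
Denominator: √[(nΣx²−(Σx)²)(nΣy²−(Σy)²)]
  nΣx²−(Σx)² = 11·1405 − 13225 = 2230;  nΣy²−(Σy)² = 11·1030 − 2304 = 9026
  √(2230·9026) = √20127980 = 4486.4217
r = -3742 / 4486.4217 = -0.8341
t = r·√(n−2)/√(1−r²) = -0.8341·√9 / √(1−0.695723) = -2.502300 / 0.551613 = -4.536

-4.536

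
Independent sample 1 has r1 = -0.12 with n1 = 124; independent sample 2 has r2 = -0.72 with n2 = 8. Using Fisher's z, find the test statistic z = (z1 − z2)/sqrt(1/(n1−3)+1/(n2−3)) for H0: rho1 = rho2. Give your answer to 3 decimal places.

z1 = atanh(-0.12) = -0.120581,  z2 = atanh(-0.72) = -0.907645
SE = √(1/(n1−3) + 1/(n2−3)) = √(1/121 + 1/5) = √(0.0082645 + 0.2000000) = √0.2082645 = 0.456360
z = (z1 − z2)/SE = (-0.120581 − (-0.907645)) / 0.456360 = 0.787064 / 0.456360 = 1.725

1.725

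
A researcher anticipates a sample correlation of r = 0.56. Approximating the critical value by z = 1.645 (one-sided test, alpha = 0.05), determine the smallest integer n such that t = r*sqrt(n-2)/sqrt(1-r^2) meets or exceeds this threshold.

8

Need r·√(n−2)/√(1−r²) ≥ 1.645
√(n−2) ≥ 1.645·√(1−0.3136) / 0.56 = 1.645·0.828493 / 0.56 = 2.4337
n−2 ≥ 5.9229  ⇒  n ≥ 7.9229
Smallest integer n = 8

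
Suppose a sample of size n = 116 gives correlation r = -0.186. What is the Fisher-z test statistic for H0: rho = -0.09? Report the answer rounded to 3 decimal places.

-1.041

Fisher z: atanh(-0.186) = -0.188191, atanh(-0.09) = -0.090244
z = (z_r − z_0)·√(n−3) = (-0.188191 − (-0.090244))·√113 = -0.097947 · 10.630146 = -1.041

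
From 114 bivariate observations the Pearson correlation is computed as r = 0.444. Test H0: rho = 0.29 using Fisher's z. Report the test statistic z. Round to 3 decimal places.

Fisher z: atanh(0.444) = 0.477202, atanh(0.29) = 0.298566
z = (z_r − z_0)·√(n−3) = (0.477202 − 0.298566)·√111 = 0.178636 · 10.535654 = 1.882

1.882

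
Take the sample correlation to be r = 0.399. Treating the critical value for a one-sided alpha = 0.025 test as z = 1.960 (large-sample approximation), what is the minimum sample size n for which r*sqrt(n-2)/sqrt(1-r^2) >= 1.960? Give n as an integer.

23

Need r·√(n−2)/√(1−r²) ≥ 1.960
√(n−2) ≥ 1.960·√(1−0.159201) / 0.399 = 1.960·0.916951 / 0.399 = 4.5043
n−2 ≥ 20.2887  ⇒  n ≥ 22.2887
Smallest integer n = 23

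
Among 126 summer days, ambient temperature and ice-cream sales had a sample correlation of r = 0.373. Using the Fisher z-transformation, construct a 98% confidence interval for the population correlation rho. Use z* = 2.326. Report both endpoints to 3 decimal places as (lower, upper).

Fisher z: z_r = atanh(r) = ½·ln((1+0.373)/(1−0.373)) = 0.391903
SE(z) = 1/√(n−3) = 1/√123 = 0.090167
98% ⇒ z* = 2.326; margin = 2.326·0.090167 = 0.209728
CI on z-scale: (0.182175, 0.601631)
Back-transform: tanh(0.182175) = 0.180186, tanh(0.601631) = 0.538209

(0.180, 0.538)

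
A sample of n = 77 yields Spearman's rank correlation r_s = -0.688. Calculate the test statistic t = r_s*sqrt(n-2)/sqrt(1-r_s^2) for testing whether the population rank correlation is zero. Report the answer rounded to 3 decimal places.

t = r_s·√(n−2) / √(1−r_s²) with r_s = -0.688, n = 77
  = -0.688·√75 / √(1 − 0.473344)
  = -0.688·8.660254 / 0.725711
  = -5.958255 / 0.725711 = -8.210

-8.210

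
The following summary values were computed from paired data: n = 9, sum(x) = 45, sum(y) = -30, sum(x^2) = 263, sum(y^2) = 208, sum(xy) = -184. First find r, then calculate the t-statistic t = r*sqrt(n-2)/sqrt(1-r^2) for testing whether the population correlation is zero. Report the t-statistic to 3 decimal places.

S_xy = nΣxy − ΣxΣy = 9·(-184) − 45·(-30) = -1656 − (-1350) = -306
S_xx = nΣx² − (Σx)² = 9·263 − 45² = 2367 − 2025 = 342
S_yy = nΣy² − (Σy)² = 9·208 − (-30)² = 1872 − 900 = 972
r = S_xy / √(S_xx·S_yy) = -306 / √(342·972) = -306 / √332424 = -306 / 576.5622 = -0.5307
t = r·√(n−2)/√(1−r²) = -0.5307·√7 / √(1−0.281642) = -1.404100 / 0.847560 = -1.657

-1.657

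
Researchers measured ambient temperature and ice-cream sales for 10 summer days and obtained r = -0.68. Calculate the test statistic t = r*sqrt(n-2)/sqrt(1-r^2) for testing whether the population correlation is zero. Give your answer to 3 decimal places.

t = r·√(n−2) / √(1−r²) with r = -0.68, n = 10
  = -0.68·√8 / √(1 − 0.4624)
  = -0.68·2.828427 / 0.733212
  = -1.923330 / 0.733212 = -2.623

-2.623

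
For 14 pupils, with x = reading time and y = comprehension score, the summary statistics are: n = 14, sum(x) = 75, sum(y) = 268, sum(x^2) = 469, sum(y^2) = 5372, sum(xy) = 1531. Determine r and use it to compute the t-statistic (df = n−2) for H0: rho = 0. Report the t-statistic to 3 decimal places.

S_xy = nΣxy − ΣxΣy = 14·1531 − 75·268 = 21434 − 20100 = 1334
S_xx = nΣx² − (Σx)² = 14·469 − 75² = 6566 − 5625 = 941
S_yy = nΣy² − (Σy)² = 14·5372 − 268² = 75208 − 71824 = 3384
r = S_xy / √(S_xx·S_yy) = 1334 / √(941·3384) = 1334 / √3184344 = 1334 / 1784.4730 = 0.7476
t = r·√(n−2)/√(1−r²) = 0.7476·√12 / √(1−0.558906) = 2.589762 / 0.664149 = 3.899

3.899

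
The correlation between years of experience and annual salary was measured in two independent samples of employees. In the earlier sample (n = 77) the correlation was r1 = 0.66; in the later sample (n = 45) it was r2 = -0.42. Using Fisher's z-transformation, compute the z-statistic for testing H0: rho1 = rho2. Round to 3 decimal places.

6.421

z1 = atanh(0.66) = 0.792814,  z2 = atanh(-0.42) = -0.447692
SE = √(1/(n1−3) + 1/(n2−3)) = √(1/74 + 1/42) = √(0.0135135 + 0.0238095) = √0.0373230 = 0.193192
z = (z1 − z2)/SE = (0.792814 − (-0.447692)) / 0.193192 = 1.240506 / 0.193192 = 6.421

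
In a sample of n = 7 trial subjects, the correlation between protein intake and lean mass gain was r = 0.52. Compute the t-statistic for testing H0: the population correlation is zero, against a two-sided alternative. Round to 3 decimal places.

1 − r² = 1 − 0.2704 = 0.7296;  √(1−r²) = 0.854166
√(n−2) = √5 = 2.236068
t = r·√(n−2)/√(1−r²) = 0.52 · 2.236068 / 0.854166 = 1.361

1.361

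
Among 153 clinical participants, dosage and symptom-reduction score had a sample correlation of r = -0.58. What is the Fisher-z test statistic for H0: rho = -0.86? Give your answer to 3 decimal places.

z_r = atanh(-0.58) = -0.662463,  z_0 = atanh(-0.86) = -1.293345
SE = 1/√(n−3) = 1/√150 = 0.081650
z = (z_r − z_0)/SE = (-0.662463 − (-1.293345)) / 0.081650 = 0.630882 / 0.081650 = 7.727

7.727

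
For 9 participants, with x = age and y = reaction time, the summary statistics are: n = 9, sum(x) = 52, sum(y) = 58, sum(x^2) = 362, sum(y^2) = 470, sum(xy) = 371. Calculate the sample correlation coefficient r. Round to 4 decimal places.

0.4663

Numerator: nΣxy − (Σx)(Σy) = 9·371 − (52)(58) = 323
Denominator: √[(nΣx²−(Σx)²)(nΣy²−(Σy)²)]
  nΣx²−(Σx)² = 9·362 − 2704 = 554;  nΣy²−(Σy)² = 9·470 − 3364 = 866
  √(554·866) = √479764 = 692.6500
r = 323 / 692.6500 = 0.4663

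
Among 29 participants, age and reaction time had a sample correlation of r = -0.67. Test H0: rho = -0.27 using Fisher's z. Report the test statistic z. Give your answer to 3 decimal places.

-2.722

z_r = atanh(-0.67) = -0.810743,  z_0 = atanh(-0.27) = -0.276864
SE = 1/√(n−3) = 1/√26 = 0.196116
z = (z_r − z_0)/SE = (-0.810743 − (-0.276864)) / 0.196116 = -0.533879 / 0.196116 = -2.722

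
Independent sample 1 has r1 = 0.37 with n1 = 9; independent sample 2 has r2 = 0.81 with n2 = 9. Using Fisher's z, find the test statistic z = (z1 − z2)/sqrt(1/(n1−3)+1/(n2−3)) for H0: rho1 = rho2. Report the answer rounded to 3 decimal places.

z1 = atanh(0.37) = 0.388423,  z2 = atanh(0.81) = 1.127029
SE = √(1/(n1−3) + 1/(n2−3)) = √(1/6 + 1/6) = √(0.1666667 + 0.1666667) = √0.3333334 = 0.577350
z = (z1 − z2)/SE = (0.388423 − 1.127029) / 0.577350 = -0.738606 / 0.577350 = -1.279

-1.279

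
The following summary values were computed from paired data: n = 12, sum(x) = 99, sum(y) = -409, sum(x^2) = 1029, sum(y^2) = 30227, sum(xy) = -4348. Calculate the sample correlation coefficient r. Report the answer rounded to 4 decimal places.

Numerator: nΣxy − (Σx)(Σy) = 12·(-4348) − (99)(-409) = -11685
Denominator: √[(nΣx²−(Σx)²)(nΣy²−(Σy)²)]
  nΣx²−(Σx)² = 12·1029 − 9801 = 2547;  nΣy²−(Σy)² = 12·30227 − 167281 = 195443
  √(2547·195443) = √497793321 = 22311.2824
r = -11685 / 22311.2824 = -0.5237

-0.5237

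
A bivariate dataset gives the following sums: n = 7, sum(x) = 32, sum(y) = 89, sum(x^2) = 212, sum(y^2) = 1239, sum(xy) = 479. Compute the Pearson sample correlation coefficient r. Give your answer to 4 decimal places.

Numerator: nΣxy − (Σx)(Σy) = 7·479 − (32)(89) = 505
Denominator: √[(nΣx²−(Σx)²)(nΣy²−(Σy)²)]
  nΣx²−(Σx)² = 7·212 − 1024 = 460;  nΣy²−(Σy)² = 7·1239 − 7921 = 752
  √(460·752) = √345920 = 588.1496
r = 505 / 588.1496 = 0.8586

0.8586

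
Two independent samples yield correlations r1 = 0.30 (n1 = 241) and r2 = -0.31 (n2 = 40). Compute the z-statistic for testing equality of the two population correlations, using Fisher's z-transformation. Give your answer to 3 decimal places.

z1 = atanh(0.30) = 0.309520,  z2 = atanh(-0.31) = -0.320545
SE = √(1/(n1−3) + 1/(n2−3)) = √(1/238 + 1/37) = √(0.0042017 + 0.0270270) = √0.0312287 = 0.176716
z = (z1 − z2)/SE = (0.309520 − (-0.320545)) / 0.176716 = 0.630065 / 0.176716 = 3.565

3.565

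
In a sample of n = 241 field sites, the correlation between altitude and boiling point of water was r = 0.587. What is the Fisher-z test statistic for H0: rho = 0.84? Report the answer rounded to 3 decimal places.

Fisher z: atanh(0.587) = 0.673077, atanh(0.84) = 1.221174
z = (z_r − z_0)·√(n−3) = (0.673077 − 1.221174)·√238 = -0.548097 · 15.427249 = -8.456

-8.456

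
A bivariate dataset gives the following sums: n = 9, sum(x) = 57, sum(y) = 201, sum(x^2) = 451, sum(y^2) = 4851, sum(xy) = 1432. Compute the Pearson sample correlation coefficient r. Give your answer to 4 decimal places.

0.8809

S_xy = nΣxy − ΣxΣy = 9·1432 − 57·201 = 12888 − 11457 = 1431
S_xx = nΣx² − (Σx)² = 9·451 − 57² = 4059 − 3249 = 810
S_yy = nΣy² − (Σy)² = 9·4851 − 201² = 43659 − 40401 = 3258
r = S_xy / √(S_xx·S_yy) = 1431 / √(810·3258) = 1431 / √2638980 = 1431 / 1624.4938 = 0.8809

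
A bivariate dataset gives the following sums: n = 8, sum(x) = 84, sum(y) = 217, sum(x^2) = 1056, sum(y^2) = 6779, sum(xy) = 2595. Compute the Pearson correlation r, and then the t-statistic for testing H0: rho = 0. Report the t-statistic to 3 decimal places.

S_xy = nΣxy − ΣxΣy = 8·2595 − 84·217 = 20760 − 18228 = 2532
S_xx = nΣx² − (Σx)² = 8·1056 − 84² = 8448 − 7056 = 1392
S_yy = nΣy² − (Σy)² = 8·6779 − 217² = 54232 − 47089 = 7143
r = S_xy / √(S_xx·S_yy) = 2532 / √(1392·7143) = 2532 / √9943056 = 2532 / 3153.2612 = 0.8030
t = r·√(n−2)/√(1−r²) = 0.8030·√6 / √(1−0.644809) = 1.966940 / 0.595979 = 3.300

3.300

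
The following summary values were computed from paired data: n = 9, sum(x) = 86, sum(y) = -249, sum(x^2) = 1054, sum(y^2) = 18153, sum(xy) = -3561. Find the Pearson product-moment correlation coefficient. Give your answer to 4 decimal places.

-0.7306

S_xy = nΣxy − ΣxΣy = 9·(-3561) − 86·(-249) = -32049 − (-21414) = -10635
S_xx = nΣx² − (Σx)² = 9·1054 − 86² = 9486 − 7396 = 2090
S_yy = nΣy² − (Σy)² = 9·18153 − (-249)² = 163377 − 62001 = 101376
r = S_xy / √(S_xx·S_yy) = -10635 / √(2090·101376) = -10635 / √211875840 = -10635 / 14555.9555 = -0.7306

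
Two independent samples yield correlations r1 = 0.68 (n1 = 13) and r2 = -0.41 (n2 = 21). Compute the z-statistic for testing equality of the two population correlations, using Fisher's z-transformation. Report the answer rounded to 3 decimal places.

3.207

z1 = atanh(0.68) = 0.829114,  z2 = atanh(-0.41) = -0.435611
SE = √(1/(n1−3) + 1/(n2−3)) = √(1/10 + 1/18) = √(0.1000000 + 0.0555556) = √0.1555556 = 0.394405
z = (z1 − z2)/SE = (0.829114 − (-0.435611)) / 0.394405 = 1.264725 / 0.394405 = 3.207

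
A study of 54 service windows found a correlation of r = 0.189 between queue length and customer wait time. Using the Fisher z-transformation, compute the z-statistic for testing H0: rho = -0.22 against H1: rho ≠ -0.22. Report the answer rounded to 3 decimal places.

z_r = atanh(0.189) = 0.191300,  z_0 = atanh(-0.22) = -0.223656
SE = 1/√(n−3) = 1/√51 = 0.140028
z = (z_r − z_0)/SE = (0.191300 − (-0.223656)) / 0.140028 = 0.414956 / 0.140028 = 2.963

2.963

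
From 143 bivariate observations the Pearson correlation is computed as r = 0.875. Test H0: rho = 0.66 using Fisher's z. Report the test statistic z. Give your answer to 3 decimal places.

6.640

z_r = atanh(0.875) = 1.354025,  z_0 = atanh(0.66) = 0.792814
SE = 1/√(n−3) = 1/√140 = 0.084515
z = (z_r − z_0)/SE = (1.354025 − 0.792814) / 0.084515 = 0.561211 / 0.084515 = 6.640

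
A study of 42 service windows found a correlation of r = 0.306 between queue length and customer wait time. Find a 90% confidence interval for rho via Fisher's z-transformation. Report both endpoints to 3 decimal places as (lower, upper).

(0.053, 0.522)

z_r = atanh(0.306) = 0.316126;  SE = 1/√(n−3) = 1/√39 = 0.160128
z-limits: 0.316126 ± 1.645·0.160128 = 0.316126 ± 0.263411 = [0.052715, 0.579537]
ρ-limits: (tanh 0.052715, tanh 0.579537) = (0.053, 0.522)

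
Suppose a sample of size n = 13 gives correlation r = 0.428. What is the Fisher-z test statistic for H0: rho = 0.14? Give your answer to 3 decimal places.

1.001

z_r = atanh(0.428) = 0.457446,  z_0 = atanh(0.14) = 0.140926
SE = 1/√(n−3) = 1/√10 = 0.316228
z = (z_r − z_0)/SE = (0.457446 − 0.140926) / 0.316228 = 0.316520 / 0.316228 = 1.001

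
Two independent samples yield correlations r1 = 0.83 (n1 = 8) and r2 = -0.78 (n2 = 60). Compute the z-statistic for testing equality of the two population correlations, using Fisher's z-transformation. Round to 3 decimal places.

4.789

Fisher z-transforms: z1 = atanh(0.83) = 1.188136, z2 = atanh(-0.78) = -1.045371; difference d = 2.233507
Var(d) = 1/5 + 1/57 = 0.2000000 + 0.0175439 = 0.2175439
z = d/√Var(d) = 2.233507 / √0.2175439 = 2.233507 / 0.466416 = 4.789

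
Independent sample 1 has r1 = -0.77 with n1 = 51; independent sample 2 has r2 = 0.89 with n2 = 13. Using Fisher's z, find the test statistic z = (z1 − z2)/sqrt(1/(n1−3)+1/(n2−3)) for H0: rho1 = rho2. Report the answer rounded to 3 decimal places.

-7.026

z1 = atanh(-0.77) = -1.020328,  z2 = atanh(0.89) = 1.421926
SE = √(1/(n1−3) + 1/(n2−3)) = √(1/48 + 1/10) = √(0.0208333 + 0.1000000) = √0.1208333 = 0.347611
z = (z1 − z2)/SE = (-1.020328 − 1.421926) / 0.347611 = -2.442254 / 0.347611 = -7.026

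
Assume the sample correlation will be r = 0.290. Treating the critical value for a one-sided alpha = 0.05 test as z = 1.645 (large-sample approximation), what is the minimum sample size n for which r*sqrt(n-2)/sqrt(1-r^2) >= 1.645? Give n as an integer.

32

r√(n−2)/√(1−r²) ≥ 1.645  ⇔  n−2 ≥ (1.645)²·(1−r²)/r²
(1−r²)/r² = (1−0.084100)/0.084100 = 10.8906
n ≥ 2 + 2.706025·10.8906 = 2 + 29.4702 = 31.4702
⌈31.4702⌉ = 32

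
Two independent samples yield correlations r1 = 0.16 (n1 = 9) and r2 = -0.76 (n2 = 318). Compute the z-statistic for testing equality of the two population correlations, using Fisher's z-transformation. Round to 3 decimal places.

2.809

Fisher z-transforms: z1 = atanh(0.16) = 0.161387, z2 = atanh(-0.76) = -0.996215; difference d = 1.157602
Var(d) = 1/6 + 1/315 = 0.1666667 + 0.0031746 = 0.1698413
z = d/√Var(d) = 1.157602 / √0.1698413 = 1.157602 / 0.412118 = 2.809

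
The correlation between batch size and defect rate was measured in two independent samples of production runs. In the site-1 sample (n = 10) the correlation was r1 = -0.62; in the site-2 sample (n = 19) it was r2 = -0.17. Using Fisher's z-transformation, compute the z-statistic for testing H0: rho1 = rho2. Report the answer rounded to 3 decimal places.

Fisher z-transforms: z1 = atanh(-0.62) = -0.725005, z2 = atanh(-0.17) = -0.171667; difference d = -0.553338
Var(d) = 1/7 + 1/16 = 0.1428571 + 0.0625000 = 0.2053571
z = d/√Var(d) = -0.553338 / √0.2053571 = -0.553338 / 0.453163 = -1.221

-1.221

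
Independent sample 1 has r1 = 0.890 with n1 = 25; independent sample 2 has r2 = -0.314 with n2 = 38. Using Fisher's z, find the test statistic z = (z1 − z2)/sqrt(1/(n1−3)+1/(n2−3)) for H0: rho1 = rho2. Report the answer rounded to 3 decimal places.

6.421

Fisher z-transforms: z1 = atanh(0.890) = 1.421926, z2 = atanh(-0.314) = -0.324977; difference d = 1.746903
Var(d) = 1/22 + 1/35 = 0.0454545 + 0.0285714 = 0.0740259
z = d/√Var(d) = 1.746903 / √0.0740259 = 1.746903 / 0.272077 = 6.421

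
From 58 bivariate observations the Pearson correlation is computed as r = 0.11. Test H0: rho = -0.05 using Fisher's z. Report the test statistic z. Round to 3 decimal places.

1.190

z_r = atanh(0.11) = 0.110447,  z_0 = atanh(-0.05) = -0.050042
SE = 1/√(n−3) = 1/√55 = 0.134840
z = (z_r − z_0)/SE = (0.110447 − (-0.050042)) / 0.134840 = 0.160489 / 0.134840 = 1.190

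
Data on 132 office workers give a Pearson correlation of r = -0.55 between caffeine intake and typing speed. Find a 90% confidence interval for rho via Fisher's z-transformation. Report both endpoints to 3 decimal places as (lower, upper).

(-0.643, -0.441)

z_r = atanh(-0.55) = -0.618381;  SE = 1/√(n−3) = 1/√129 = 0.088045
z-limits: -0.618381 ± 1.645·0.088045 = -0.618381 ± 0.144834 = [-0.763215, -0.473547]
ρ-limits: (tanh -0.763215, tanh -0.473547) = (-0.643, -0.441)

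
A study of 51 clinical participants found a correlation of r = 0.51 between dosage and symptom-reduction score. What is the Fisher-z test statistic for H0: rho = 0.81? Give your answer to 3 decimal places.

z_r = atanh(0.51) = 0.562730,  z_0 = atanh(0.81) = 1.127029
SE = 1/√(n−3) = 1/√48 = 0.144338
z = (z_r − z_0)/SE = (0.562730 − 1.127029) / 0.144338 = -0.564299 / 0.144338 = -3.910

-3.910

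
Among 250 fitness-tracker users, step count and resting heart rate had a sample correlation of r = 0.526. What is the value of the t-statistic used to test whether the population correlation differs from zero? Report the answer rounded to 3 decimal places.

t = r·√(n−2) / √(1−r²) with r = 0.526, n = 250
  = 0.526·√248 / √(1 − 0.276676)
  = 0.526·15.748016 / 0.850485
  = 8.283456 / 0.850485 = 9.740

9.740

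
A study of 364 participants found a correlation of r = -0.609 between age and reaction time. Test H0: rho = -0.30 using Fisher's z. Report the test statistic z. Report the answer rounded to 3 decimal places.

-7.558

Fisher z: atanh(-0.609) = -0.707330, atanh(-0.30) = -0.309520
z = (z_r − z_0)·√(n−3) = (-0.707330 − (-0.309520))·√361 = -0.397810 · 19.000000 = -7.558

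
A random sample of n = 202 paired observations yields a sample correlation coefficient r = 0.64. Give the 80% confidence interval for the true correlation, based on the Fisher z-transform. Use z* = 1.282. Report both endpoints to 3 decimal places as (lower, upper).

(0.583, 0.691)

z_r = atanh(0.64) = 0.758174;  SE = 1/√(n−3) = 1/√199 = 0.070888
z-limits: 0.758174 ± 1.282·0.070888 = 0.758174 ± 0.090878 = [0.667296, 0.849052]
ρ-limits: (tanh 0.667296, tanh 0.849052) = (0.583, 0.691)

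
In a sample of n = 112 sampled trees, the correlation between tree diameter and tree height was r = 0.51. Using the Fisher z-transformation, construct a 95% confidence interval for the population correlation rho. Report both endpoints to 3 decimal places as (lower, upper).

(0.358, 0.635)

Fisher z: z_r = atanh(r) = ½·ln((1+0.51)/(1−0.51)) = 0.562730
SE(z) = 1/√(n−3) = 1/√109 = 0.095783
95% ⇒ z* = 1.960; margin = 1.960·0.095783 = 0.187735
CI on z-scale: (0.374995, 0.750465)
Back-transform: tanh(0.374995) = 0.358353, tanh(0.750465) = 0.635426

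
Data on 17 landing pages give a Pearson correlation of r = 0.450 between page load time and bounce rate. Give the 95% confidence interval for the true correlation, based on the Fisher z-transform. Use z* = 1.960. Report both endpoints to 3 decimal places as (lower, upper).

(-0.039, 0.765)

z_r = atanh(0.450) = 0.484700;  SE = 1/√(n−3) = 1/√14 = 0.267261
z-limits: 0.484700 ± 1.960·0.267261 = 0.484700 ± 0.523832 = [-0.039132, 1.008532]
ρ-limits: (tanh -0.039132, tanh 1.008532) = (-0.039, 0.765)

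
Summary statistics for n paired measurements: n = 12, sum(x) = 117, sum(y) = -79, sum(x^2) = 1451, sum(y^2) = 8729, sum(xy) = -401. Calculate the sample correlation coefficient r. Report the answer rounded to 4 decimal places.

S_xy = nΣxy − ΣxΣy = 12·(-401) − 117·(-79) = -4812 − (-9243) = 4431
S_xx = nΣx² − (Σx)² = 12·1451 − 117² = 17412 − 13689 = 3723
S_yy = nΣy² − (Σy)² = 12·8729 − (-79)² = 104748 − 6241 = 98507
r = S_xy / √(S_xx·S_yy) = 4431 / √(3723·98507) = 4431 / √366741561 = 4431 / 19150.4977 = 0.2314

0.2314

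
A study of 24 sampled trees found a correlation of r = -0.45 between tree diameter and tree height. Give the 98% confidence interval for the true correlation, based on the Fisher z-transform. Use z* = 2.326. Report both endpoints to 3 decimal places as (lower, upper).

(-0.758, 0.023)

z_r = atanh(-0.45) = -0.484700;  SE = 1/√(n−3) = 1/√21 = 0.218218
z-limits: -0.484700 ± 2.326·0.218218 = -0.484700 ± 0.507575 = [-0.992275, 0.022875]
ρ-limits: (tanh -0.992275, tanh 0.022875) = (-0.758, 0.023)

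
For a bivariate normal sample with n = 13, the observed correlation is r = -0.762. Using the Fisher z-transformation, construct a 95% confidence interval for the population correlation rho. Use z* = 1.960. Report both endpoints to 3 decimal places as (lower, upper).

(-0.925, -0.364)

z_r = atanh(-0.762) = -1.000967;  SE = 1/√(n−3) = 1/√10 = 0.316228
z-limits: -1.000967 ± 1.960·0.316228 = -1.000967 ± 0.619807 = [-1.620774, -0.381160]
ρ-limits: (tanh -1.620774, tanh -0.381160) = (-0.925, -0.364)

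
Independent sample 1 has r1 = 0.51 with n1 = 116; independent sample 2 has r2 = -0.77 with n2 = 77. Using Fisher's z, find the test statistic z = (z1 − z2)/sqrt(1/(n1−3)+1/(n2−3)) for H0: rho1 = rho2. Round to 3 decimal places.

10.586

Fisher z-transforms: z1 = atanh(0.51) = 0.562730, z2 = atanh(-0.77) = -1.020328; difference d = 1.583058
Var(d) = 1/113 + 1/74 = 0.0088496 + 0.0135135 = 0.0223631
z = d/√Var(d) = 1.583058 / √0.0223631 = 1.583058 / 0.149543 = 10.586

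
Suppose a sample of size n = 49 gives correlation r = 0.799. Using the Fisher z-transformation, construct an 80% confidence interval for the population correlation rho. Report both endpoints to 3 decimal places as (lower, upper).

(0.720, 0.858)

z_r = atanh(0.799) = 1.095841;  SE = 1/√(n−3) = 1/√46 = 0.147442
z-limits: 1.095841 ± 1.282·0.147442 = 1.095841 ± 0.189021 = [0.906820, 1.284862]
ρ-limits: (tanh 0.906820, tanh 1.284862) = (0.720, 0.858)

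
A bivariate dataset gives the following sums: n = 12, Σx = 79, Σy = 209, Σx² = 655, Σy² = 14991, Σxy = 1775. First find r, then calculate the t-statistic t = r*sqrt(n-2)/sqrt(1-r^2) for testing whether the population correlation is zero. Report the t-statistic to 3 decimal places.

S_xy = nΣxy − ΣxΣy = 12·1775 − 79·209 = 21300 − 16511 = 4789
S_xx = nΣx² − (Σx)² = 12·655 − 79² = 7860 − 6241 = 1619
S_yy = nΣy² − (Σy)² = 12·14991 − 209² = 179892 − 43681 = 136211
r = S_xy / √(S_xx·S_yy) = 4789 / √(1619·136211) = 4789 / √220525609 = 4789 / 14850.1047 = 0.3225
t = r·√(n−2)/√(1−r²) = 0.3225·√10 / √(1−0.104006) = 1.019835 / 0.946570 = 1.077

1.077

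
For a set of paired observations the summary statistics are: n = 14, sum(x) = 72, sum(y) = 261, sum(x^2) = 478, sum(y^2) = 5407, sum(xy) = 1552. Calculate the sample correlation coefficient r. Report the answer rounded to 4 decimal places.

0.8686

S_xy = nΣxy − ΣxΣy = 14·1552 − 72·261 = 21728 − 18792 = 2936
S_xx = nΣx² − (Σx)² = 14·478 − 72² = 6692 − 5184 = 1508
S_yy = nΣy² − (Σy)² = 14·5407 − 261² = 75698 − 68121 = 7577
r = S_xy / √(S_xx·S_yy) = 2936 / √(1508·7577) = 2936 / √11426116 = 2936 / 3380.2538 = 0.8686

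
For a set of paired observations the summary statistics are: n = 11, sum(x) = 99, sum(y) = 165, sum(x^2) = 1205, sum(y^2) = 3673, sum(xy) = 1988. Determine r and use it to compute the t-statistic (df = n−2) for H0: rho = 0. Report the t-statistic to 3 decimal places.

4.300

Numerator: nΣxy − (Σx)(Σy) = 11·1988 − (99)(165) = 5533
Denominator: √[(nΣx²−(Σx)²)(nΣy²−(Σy)²)]
  nΣx²−(Σx)² = 11·1205 − 9801 = 3454;  nΣy²−(Σy)² = 11·3673 − 27225 = 13178
  √(3454·13178) = √45516812 = 6746.6149
r = 5533 / 6746.6149 = 0.8201
t = r·√(n−2)/√(1−r²) = 0.8201·√9 / √(1−0.672564) = 2.460300 / 0.572220 = 4.300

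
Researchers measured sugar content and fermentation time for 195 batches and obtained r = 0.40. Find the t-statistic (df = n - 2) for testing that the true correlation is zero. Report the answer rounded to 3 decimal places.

1 − r² = 1 − 0.1600 = 0.8400;  √(1−r²) = 0.916515
√(n−2) = √193 = 13.892444
t = r·√(n−2)/√(1−r²) = 0.40 · 13.892444 / 0.916515 = 6.063

6.063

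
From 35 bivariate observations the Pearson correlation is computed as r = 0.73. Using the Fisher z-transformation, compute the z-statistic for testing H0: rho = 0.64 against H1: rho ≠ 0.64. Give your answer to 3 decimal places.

0.965

z_r = atanh(0.73) = 0.928727,  z_0 = atanh(0.64) = 0.758174
SE = 1/√(n−3) = 1/√32 = 0.176777
z = (z_r − z_0)/SE = (0.928727 − 0.758174) / 0.176777 = 0.170553 / 0.176777 = 0.965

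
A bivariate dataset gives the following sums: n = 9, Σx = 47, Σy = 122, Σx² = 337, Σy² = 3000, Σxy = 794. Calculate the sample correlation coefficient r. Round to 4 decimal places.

0.4469

S_xy = nΣxy − ΣxΣy = 9·794 − 47·122 = 7146 − 5734 = 1412
S_xx = nΣx² − (Σx)² = 9·337 − 47² = 3033 − 2209 = 824
S_yy = nΣy² − (Σy)² = 9·3000 − 122² = 27000 − 14884 = 12116
r = S_xy / √(S_xx·S_yy) = 1412 / √(824·12116) = 1412 / √9983584 = 1412 / 3159.6810 = 0.4469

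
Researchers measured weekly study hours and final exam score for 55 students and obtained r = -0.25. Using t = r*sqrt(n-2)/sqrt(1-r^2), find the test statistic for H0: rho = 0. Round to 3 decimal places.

1 − r² = 1 − 0.0625 = 0.9375;  √(1−r²) = 0.968246
√(n−2) = √53 = 7.280110
t = r·√(n−2)/√(1−r²) = -0.25 · 7.280110 / 0.968246 = -1.880

-1.880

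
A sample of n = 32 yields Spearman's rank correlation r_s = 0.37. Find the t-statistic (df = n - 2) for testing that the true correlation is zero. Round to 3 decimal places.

1 − r_s² = 1 − 0.1369 = 0.8631;  √(1−r_s²) = 0.929032
√(n−2) = √30 = 5.477226
t = r_s·√(n−2)/√(1−r_s²) = 0.37 · 5.477226 / 0.929032 = 2.181

2.181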